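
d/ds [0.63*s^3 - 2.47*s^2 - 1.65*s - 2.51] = 1.89*s^2 - 4.94*s - 1.65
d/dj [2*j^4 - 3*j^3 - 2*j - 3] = 8*j^3 - 9*j^2 - 2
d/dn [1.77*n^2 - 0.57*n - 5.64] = 3.54*n - 0.57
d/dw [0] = 0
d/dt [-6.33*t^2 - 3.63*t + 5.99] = -12.66*t - 3.63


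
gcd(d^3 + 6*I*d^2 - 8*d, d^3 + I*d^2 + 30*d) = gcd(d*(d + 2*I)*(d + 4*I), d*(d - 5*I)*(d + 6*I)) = d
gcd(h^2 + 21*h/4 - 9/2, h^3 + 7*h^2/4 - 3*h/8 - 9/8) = h - 3/4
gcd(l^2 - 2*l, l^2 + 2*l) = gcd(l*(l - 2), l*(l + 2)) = l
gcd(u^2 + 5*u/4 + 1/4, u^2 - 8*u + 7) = 1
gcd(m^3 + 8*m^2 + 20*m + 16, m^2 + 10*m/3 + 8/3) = m + 2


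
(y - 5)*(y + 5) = y^2 - 25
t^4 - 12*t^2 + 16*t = t*(t - 2)^2*(t + 4)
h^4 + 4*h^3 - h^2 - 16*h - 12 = (h - 2)*(h + 1)*(h + 2)*(h + 3)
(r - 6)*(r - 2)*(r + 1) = r^3 - 7*r^2 + 4*r + 12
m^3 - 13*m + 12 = (m - 3)*(m - 1)*(m + 4)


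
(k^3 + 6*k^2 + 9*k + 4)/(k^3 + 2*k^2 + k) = (k + 4)/k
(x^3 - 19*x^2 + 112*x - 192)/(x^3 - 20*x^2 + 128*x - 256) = (x - 3)/(x - 4)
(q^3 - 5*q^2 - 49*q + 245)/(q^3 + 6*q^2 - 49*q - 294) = (q - 5)/(q + 6)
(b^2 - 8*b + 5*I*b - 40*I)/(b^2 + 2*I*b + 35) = (b^2 + b*(-8 + 5*I) - 40*I)/(b^2 + 2*I*b + 35)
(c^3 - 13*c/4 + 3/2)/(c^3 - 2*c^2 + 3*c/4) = (c + 2)/c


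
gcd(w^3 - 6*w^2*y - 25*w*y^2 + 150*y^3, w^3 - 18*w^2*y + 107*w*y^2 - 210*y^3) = w^2 - 11*w*y + 30*y^2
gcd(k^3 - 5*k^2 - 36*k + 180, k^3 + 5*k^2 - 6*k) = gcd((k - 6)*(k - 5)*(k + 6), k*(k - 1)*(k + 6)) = k + 6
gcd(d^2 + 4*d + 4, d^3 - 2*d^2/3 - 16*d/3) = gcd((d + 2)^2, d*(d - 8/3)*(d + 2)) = d + 2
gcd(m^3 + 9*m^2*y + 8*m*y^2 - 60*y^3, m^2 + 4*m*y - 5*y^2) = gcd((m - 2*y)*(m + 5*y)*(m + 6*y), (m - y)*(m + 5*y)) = m + 5*y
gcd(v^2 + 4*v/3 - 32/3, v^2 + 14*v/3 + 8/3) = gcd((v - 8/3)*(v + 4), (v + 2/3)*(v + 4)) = v + 4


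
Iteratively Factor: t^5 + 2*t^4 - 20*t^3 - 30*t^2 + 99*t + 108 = (t + 1)*(t^4 + t^3 - 21*t^2 - 9*t + 108) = (t + 1)*(t + 4)*(t^3 - 3*t^2 - 9*t + 27) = (t - 3)*(t + 1)*(t + 4)*(t^2 - 9) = (t - 3)^2*(t + 1)*(t + 4)*(t + 3)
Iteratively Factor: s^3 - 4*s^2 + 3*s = (s - 1)*(s^2 - 3*s) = (s - 3)*(s - 1)*(s)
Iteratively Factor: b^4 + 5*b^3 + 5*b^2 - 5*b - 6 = (b + 2)*(b^3 + 3*b^2 - b - 3) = (b - 1)*(b + 2)*(b^2 + 4*b + 3) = (b - 1)*(b + 1)*(b + 2)*(b + 3)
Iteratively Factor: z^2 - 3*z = (z - 3)*(z)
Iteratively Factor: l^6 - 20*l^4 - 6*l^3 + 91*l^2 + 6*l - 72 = (l + 3)*(l^5 - 3*l^4 - 11*l^3 + 27*l^2 + 10*l - 24) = (l - 1)*(l + 3)*(l^4 - 2*l^3 - 13*l^2 + 14*l + 24) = (l - 2)*(l - 1)*(l + 3)*(l^3 - 13*l - 12) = (l - 2)*(l - 1)*(l + 1)*(l + 3)*(l^2 - l - 12) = (l - 4)*(l - 2)*(l - 1)*(l + 1)*(l + 3)*(l + 3)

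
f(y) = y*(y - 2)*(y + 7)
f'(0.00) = -14.00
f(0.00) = 0.00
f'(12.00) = 538.00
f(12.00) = 2280.00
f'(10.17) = 397.99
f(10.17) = 1426.64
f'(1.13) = 1.13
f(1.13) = -7.99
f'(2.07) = 19.55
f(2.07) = 1.31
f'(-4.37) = -0.41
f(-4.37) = 73.21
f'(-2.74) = -18.88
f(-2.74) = 55.33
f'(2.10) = 20.23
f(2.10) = 1.91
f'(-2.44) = -20.54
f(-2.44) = 49.40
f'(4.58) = 94.73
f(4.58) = 136.83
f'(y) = y*(y - 2) + y*(y + 7) + (y - 2)*(y + 7) = 3*y^2 + 10*y - 14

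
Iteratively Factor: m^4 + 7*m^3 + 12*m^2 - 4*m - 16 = (m + 4)*(m^3 + 3*m^2 - 4) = (m + 2)*(m + 4)*(m^2 + m - 2) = (m + 2)^2*(m + 4)*(m - 1)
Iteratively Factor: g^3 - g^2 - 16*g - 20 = (g + 2)*(g^2 - 3*g - 10) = (g - 5)*(g + 2)*(g + 2)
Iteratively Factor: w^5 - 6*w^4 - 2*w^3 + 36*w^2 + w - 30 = (w - 3)*(w^4 - 3*w^3 - 11*w^2 + 3*w + 10) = (w - 3)*(w - 1)*(w^3 - 2*w^2 - 13*w - 10) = (w - 3)*(w - 1)*(w + 1)*(w^2 - 3*w - 10) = (w - 5)*(w - 3)*(w - 1)*(w + 1)*(w + 2)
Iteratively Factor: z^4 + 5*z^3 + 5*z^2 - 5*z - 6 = (z + 3)*(z^3 + 2*z^2 - z - 2) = (z - 1)*(z + 3)*(z^2 + 3*z + 2) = (z - 1)*(z + 1)*(z + 3)*(z + 2)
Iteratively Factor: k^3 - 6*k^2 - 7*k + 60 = (k - 4)*(k^2 - 2*k - 15) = (k - 4)*(k + 3)*(k - 5)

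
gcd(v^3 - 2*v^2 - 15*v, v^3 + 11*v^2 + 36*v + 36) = v + 3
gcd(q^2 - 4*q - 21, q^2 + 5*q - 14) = 1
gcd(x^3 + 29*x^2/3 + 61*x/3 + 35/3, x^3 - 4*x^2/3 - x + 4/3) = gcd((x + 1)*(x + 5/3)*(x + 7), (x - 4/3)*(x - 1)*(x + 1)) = x + 1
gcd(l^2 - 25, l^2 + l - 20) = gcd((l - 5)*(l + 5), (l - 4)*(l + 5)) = l + 5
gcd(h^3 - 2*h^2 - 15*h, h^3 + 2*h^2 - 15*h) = h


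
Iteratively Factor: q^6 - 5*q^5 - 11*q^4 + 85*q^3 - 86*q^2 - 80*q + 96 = (q + 1)*(q^5 - 6*q^4 - 5*q^3 + 90*q^2 - 176*q + 96) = (q - 4)*(q + 1)*(q^4 - 2*q^3 - 13*q^2 + 38*q - 24) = (q - 4)*(q - 3)*(q + 1)*(q^3 + q^2 - 10*q + 8) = (q - 4)*(q - 3)*(q - 1)*(q + 1)*(q^2 + 2*q - 8) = (q - 4)*(q - 3)*(q - 2)*(q - 1)*(q + 1)*(q + 4)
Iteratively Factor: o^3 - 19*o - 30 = (o + 3)*(o^2 - 3*o - 10) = (o - 5)*(o + 3)*(o + 2)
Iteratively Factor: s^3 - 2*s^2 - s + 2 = (s - 2)*(s^2 - 1) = (s - 2)*(s - 1)*(s + 1)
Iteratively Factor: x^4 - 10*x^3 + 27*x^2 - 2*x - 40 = (x - 4)*(x^3 - 6*x^2 + 3*x + 10) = (x - 4)*(x - 2)*(x^2 - 4*x - 5) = (x - 5)*(x - 4)*(x - 2)*(x + 1)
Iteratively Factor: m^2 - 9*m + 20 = (m - 5)*(m - 4)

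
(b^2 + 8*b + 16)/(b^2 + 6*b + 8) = (b + 4)/(b + 2)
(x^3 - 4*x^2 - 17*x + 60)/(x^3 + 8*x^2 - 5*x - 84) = (x - 5)/(x + 7)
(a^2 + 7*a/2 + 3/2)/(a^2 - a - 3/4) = 2*(a + 3)/(2*a - 3)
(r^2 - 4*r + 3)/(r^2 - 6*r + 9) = (r - 1)/(r - 3)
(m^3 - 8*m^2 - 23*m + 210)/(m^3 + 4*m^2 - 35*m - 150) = (m - 7)/(m + 5)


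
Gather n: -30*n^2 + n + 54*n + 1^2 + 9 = -30*n^2 + 55*n + 10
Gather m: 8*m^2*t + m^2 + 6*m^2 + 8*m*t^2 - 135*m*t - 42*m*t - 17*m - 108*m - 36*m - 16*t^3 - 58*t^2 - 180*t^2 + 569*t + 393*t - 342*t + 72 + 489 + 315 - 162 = m^2*(8*t + 7) + m*(8*t^2 - 177*t - 161) - 16*t^3 - 238*t^2 + 620*t + 714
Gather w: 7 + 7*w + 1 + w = 8*w + 8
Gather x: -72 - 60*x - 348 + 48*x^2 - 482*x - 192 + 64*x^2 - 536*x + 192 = 112*x^2 - 1078*x - 420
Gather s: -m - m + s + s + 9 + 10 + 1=-2*m + 2*s + 20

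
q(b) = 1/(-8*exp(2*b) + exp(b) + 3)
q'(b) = (16*exp(2*b) - exp(b))/(-8*exp(2*b) + exp(b) + 3)^2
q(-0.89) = 0.49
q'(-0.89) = 0.54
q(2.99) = -0.00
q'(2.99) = 0.00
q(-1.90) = 0.34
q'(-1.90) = 0.02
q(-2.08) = 0.33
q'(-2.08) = 0.01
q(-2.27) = 0.33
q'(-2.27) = 0.01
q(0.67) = -0.04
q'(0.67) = 0.09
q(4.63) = -0.00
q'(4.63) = 0.00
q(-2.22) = 0.33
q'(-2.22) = 0.01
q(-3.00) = 0.33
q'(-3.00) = 0.00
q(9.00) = 0.00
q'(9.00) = 0.00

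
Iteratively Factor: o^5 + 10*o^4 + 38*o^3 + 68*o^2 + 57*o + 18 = (o + 1)*(o^4 + 9*o^3 + 29*o^2 + 39*o + 18) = (o + 1)*(o + 2)*(o^3 + 7*o^2 + 15*o + 9) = (o + 1)*(o + 2)*(o + 3)*(o^2 + 4*o + 3) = (o + 1)^2*(o + 2)*(o + 3)*(o + 3)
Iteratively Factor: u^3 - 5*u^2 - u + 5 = (u + 1)*(u^2 - 6*u + 5) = (u - 1)*(u + 1)*(u - 5)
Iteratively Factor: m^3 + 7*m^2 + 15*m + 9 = (m + 1)*(m^2 + 6*m + 9) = (m + 1)*(m + 3)*(m + 3)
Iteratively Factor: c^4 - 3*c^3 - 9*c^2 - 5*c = (c + 1)*(c^3 - 4*c^2 - 5*c) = (c - 5)*(c + 1)*(c^2 + c) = (c - 5)*(c + 1)^2*(c)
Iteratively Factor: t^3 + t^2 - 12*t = (t + 4)*(t^2 - 3*t) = (t - 3)*(t + 4)*(t)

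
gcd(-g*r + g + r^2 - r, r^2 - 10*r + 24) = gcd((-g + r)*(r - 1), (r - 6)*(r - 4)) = 1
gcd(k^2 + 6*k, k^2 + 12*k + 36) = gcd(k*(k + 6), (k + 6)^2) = k + 6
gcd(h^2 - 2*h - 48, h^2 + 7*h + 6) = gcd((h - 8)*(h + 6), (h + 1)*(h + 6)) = h + 6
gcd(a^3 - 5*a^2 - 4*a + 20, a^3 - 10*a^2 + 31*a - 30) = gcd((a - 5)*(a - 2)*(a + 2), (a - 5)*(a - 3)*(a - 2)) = a^2 - 7*a + 10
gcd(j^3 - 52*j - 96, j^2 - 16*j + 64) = j - 8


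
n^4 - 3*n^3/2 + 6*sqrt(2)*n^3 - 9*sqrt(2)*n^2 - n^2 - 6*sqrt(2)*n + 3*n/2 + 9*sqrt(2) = (n - 3/2)*(n - 1)*(n + 1)*(n + 6*sqrt(2))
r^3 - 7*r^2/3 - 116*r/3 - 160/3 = (r - 8)*(r + 5/3)*(r + 4)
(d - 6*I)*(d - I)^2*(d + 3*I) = d^4 - 5*I*d^3 + 11*d^2 - 33*I*d - 18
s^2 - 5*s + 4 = (s - 4)*(s - 1)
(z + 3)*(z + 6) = z^2 + 9*z + 18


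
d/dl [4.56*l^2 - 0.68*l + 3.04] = 9.12*l - 0.68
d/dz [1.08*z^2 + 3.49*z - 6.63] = 2.16*z + 3.49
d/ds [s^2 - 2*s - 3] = 2*s - 2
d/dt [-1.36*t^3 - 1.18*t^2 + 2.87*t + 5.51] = -4.08*t^2 - 2.36*t + 2.87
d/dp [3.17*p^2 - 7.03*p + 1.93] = 6.34*p - 7.03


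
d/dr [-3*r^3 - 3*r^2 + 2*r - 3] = -9*r^2 - 6*r + 2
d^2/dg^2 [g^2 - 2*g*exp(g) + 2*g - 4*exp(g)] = -2*g*exp(g) - 8*exp(g) + 2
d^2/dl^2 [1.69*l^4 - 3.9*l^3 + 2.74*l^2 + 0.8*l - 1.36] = 20.28*l^2 - 23.4*l + 5.48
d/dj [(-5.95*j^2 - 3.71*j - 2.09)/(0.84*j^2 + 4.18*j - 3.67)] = (-21.7546*j^2 + 47.1842*j + 22.3519)/(0.7056*j^4 + 7.0224*j^3 + 11.3068*j^2 - 30.6812*j + 13.4689)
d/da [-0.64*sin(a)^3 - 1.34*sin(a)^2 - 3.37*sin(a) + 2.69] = (-2.68*sin(a) + 0.96*cos(2*a) - 4.33)*cos(a)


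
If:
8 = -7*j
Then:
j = -8/7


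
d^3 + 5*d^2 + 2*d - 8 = (d - 1)*(d + 2)*(d + 4)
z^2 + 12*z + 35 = (z + 5)*(z + 7)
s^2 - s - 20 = (s - 5)*(s + 4)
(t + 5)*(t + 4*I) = t^2 + 5*t + 4*I*t + 20*I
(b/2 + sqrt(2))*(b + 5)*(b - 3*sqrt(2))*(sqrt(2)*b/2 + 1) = sqrt(2)*b^4/4 + 5*sqrt(2)*b^3/4 - 7*sqrt(2)*b^2/2 - 35*sqrt(2)*b/2 - 6*b - 30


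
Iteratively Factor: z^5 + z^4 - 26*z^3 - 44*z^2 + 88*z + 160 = (z - 2)*(z^4 + 3*z^3 - 20*z^2 - 84*z - 80) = (z - 2)*(z + 2)*(z^3 + z^2 - 22*z - 40) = (z - 2)*(z + 2)*(z + 4)*(z^2 - 3*z - 10) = (z - 2)*(z + 2)^2*(z + 4)*(z - 5)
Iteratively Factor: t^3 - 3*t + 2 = (t - 1)*(t^2 + t - 2) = (t - 1)*(t + 2)*(t - 1)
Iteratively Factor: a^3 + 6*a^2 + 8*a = (a + 2)*(a^2 + 4*a) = (a + 2)*(a + 4)*(a)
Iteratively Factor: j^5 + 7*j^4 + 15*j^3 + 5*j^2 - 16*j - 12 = (j + 1)*(j^4 + 6*j^3 + 9*j^2 - 4*j - 12) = (j + 1)*(j + 3)*(j^3 + 3*j^2 - 4) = (j + 1)*(j + 2)*(j + 3)*(j^2 + j - 2) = (j + 1)*(j + 2)^2*(j + 3)*(j - 1)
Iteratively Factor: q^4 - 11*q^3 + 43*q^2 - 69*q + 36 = (q - 3)*(q^3 - 8*q^2 + 19*q - 12) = (q - 4)*(q - 3)*(q^2 - 4*q + 3) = (q - 4)*(q - 3)*(q - 1)*(q - 3)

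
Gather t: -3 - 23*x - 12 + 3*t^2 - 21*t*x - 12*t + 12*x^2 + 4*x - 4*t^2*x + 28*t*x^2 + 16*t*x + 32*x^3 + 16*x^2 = t^2*(3 - 4*x) + t*(28*x^2 - 5*x - 12) + 32*x^3 + 28*x^2 - 19*x - 15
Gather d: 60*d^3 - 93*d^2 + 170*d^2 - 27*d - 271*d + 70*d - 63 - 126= 60*d^3 + 77*d^2 - 228*d - 189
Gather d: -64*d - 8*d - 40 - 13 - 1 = -72*d - 54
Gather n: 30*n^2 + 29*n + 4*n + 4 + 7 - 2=30*n^2 + 33*n + 9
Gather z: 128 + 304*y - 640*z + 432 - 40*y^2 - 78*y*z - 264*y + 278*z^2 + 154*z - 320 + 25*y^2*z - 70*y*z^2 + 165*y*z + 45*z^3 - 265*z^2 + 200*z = -40*y^2 + 40*y + 45*z^3 + z^2*(13 - 70*y) + z*(25*y^2 + 87*y - 286) + 240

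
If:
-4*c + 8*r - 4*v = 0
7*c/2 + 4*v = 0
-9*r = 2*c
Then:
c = 0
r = 0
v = 0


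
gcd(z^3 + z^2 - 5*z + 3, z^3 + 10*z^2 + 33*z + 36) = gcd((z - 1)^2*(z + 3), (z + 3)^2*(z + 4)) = z + 3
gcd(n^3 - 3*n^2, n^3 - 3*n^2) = n^3 - 3*n^2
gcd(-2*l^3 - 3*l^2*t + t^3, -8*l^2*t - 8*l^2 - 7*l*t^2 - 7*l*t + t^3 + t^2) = l + t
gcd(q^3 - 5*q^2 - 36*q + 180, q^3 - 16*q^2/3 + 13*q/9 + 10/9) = q - 5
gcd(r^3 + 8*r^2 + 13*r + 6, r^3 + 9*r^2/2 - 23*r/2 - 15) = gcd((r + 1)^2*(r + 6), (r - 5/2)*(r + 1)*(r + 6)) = r^2 + 7*r + 6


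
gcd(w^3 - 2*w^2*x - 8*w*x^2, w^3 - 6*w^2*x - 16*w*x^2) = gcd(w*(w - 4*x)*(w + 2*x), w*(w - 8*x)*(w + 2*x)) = w^2 + 2*w*x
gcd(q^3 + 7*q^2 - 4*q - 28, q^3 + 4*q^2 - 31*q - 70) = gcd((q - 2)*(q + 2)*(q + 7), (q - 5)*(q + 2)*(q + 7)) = q^2 + 9*q + 14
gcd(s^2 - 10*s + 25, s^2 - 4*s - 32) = 1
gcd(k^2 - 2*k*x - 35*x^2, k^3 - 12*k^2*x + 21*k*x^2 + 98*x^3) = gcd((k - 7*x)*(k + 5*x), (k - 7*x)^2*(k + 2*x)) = -k + 7*x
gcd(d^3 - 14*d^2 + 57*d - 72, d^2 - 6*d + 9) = d^2 - 6*d + 9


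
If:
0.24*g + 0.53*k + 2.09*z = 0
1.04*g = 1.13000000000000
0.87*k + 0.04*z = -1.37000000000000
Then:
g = 1.09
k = -1.59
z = 0.28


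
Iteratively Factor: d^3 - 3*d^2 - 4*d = (d - 4)*(d^2 + d) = (d - 4)*(d + 1)*(d)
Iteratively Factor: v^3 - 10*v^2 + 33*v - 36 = (v - 3)*(v^2 - 7*v + 12) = (v - 4)*(v - 3)*(v - 3)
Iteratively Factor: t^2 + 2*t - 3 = (t - 1)*(t + 3)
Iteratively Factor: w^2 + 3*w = (w)*(w + 3)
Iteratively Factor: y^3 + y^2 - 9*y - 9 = (y + 3)*(y^2 - 2*y - 3) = (y - 3)*(y + 3)*(y + 1)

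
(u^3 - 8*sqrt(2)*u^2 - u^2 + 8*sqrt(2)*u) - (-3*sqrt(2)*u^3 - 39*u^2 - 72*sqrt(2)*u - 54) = u^3 + 3*sqrt(2)*u^3 - 8*sqrt(2)*u^2 + 38*u^2 + 80*sqrt(2)*u + 54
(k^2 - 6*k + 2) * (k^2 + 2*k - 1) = k^4 - 4*k^3 - 11*k^2 + 10*k - 2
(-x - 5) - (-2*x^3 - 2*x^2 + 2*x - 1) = 2*x^3 + 2*x^2 - 3*x - 4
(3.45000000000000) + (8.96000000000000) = 12.4100000000000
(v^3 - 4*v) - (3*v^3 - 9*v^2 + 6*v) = -2*v^3 + 9*v^2 - 10*v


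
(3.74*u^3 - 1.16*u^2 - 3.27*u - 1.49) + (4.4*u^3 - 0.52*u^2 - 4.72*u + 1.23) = 8.14*u^3 - 1.68*u^2 - 7.99*u - 0.26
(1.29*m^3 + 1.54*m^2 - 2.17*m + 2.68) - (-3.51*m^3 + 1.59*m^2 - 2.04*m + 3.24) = 4.8*m^3 - 0.05*m^2 - 0.13*m - 0.56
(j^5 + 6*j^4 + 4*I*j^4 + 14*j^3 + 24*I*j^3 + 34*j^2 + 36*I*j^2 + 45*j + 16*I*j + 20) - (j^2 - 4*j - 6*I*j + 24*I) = j^5 + 6*j^4 + 4*I*j^4 + 14*j^3 + 24*I*j^3 + 33*j^2 + 36*I*j^2 + 49*j + 22*I*j + 20 - 24*I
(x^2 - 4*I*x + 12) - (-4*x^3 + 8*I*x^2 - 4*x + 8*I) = 4*x^3 + x^2 - 8*I*x^2 + 4*x - 4*I*x + 12 - 8*I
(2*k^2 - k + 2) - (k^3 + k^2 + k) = -k^3 + k^2 - 2*k + 2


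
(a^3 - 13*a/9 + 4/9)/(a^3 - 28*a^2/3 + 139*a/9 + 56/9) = (9*a^3 - 13*a + 4)/(9*a^3 - 84*a^2 + 139*a + 56)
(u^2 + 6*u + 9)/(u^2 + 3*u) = (u + 3)/u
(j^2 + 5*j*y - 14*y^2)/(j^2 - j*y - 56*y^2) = (-j + 2*y)/(-j + 8*y)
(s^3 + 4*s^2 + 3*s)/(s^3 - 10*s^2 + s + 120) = s*(s + 1)/(s^2 - 13*s + 40)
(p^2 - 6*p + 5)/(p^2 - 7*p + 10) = (p - 1)/(p - 2)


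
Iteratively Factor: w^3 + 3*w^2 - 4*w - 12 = (w + 2)*(w^2 + w - 6) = (w + 2)*(w + 3)*(w - 2)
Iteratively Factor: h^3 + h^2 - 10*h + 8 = (h - 1)*(h^2 + 2*h - 8) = (h - 2)*(h - 1)*(h + 4)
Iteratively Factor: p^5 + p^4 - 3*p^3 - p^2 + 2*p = (p)*(p^4 + p^3 - 3*p^2 - p + 2) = p*(p - 1)*(p^3 + 2*p^2 - p - 2) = p*(p - 1)^2*(p^2 + 3*p + 2) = p*(p - 1)^2*(p + 2)*(p + 1)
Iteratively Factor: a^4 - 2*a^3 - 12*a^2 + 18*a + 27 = (a + 1)*(a^3 - 3*a^2 - 9*a + 27) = (a - 3)*(a + 1)*(a^2 - 9) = (a - 3)*(a + 1)*(a + 3)*(a - 3)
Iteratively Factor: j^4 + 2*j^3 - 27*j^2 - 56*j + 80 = (j + 4)*(j^3 - 2*j^2 - 19*j + 20) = (j - 1)*(j + 4)*(j^2 - j - 20) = (j - 5)*(j - 1)*(j + 4)*(j + 4)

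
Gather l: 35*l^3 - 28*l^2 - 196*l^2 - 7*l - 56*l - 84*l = 35*l^3 - 224*l^2 - 147*l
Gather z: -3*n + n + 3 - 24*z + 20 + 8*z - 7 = -2*n - 16*z + 16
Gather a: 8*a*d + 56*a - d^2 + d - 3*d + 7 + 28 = a*(8*d + 56) - d^2 - 2*d + 35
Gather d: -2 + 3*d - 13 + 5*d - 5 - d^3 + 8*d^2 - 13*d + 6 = -d^3 + 8*d^2 - 5*d - 14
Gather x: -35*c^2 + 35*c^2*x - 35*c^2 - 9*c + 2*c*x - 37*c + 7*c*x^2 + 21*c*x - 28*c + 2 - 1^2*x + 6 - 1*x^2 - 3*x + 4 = -70*c^2 - 74*c + x^2*(7*c - 1) + x*(35*c^2 + 23*c - 4) + 12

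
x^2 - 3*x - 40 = (x - 8)*(x + 5)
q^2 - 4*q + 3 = (q - 3)*(q - 1)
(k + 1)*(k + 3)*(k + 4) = k^3 + 8*k^2 + 19*k + 12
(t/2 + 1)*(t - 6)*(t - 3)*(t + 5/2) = t^4/2 - 9*t^3/4 - 35*t^2/4 + 18*t + 45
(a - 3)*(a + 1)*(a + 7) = a^3 + 5*a^2 - 17*a - 21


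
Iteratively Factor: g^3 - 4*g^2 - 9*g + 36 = (g - 4)*(g^2 - 9) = (g - 4)*(g + 3)*(g - 3)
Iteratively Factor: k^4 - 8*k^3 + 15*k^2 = (k)*(k^3 - 8*k^2 + 15*k) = k*(k - 3)*(k^2 - 5*k) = k^2*(k - 3)*(k - 5)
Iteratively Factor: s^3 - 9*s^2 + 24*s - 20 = (s - 2)*(s^2 - 7*s + 10) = (s - 5)*(s - 2)*(s - 2)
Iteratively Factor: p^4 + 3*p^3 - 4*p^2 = (p)*(p^3 + 3*p^2 - 4*p) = p^2*(p^2 + 3*p - 4) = p^2*(p - 1)*(p + 4)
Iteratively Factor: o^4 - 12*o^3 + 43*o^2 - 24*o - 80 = (o + 1)*(o^3 - 13*o^2 + 56*o - 80) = (o - 5)*(o + 1)*(o^2 - 8*o + 16) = (o - 5)*(o - 4)*(o + 1)*(o - 4)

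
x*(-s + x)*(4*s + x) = -4*s^2*x + 3*s*x^2 + x^3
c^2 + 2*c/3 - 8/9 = (c - 2/3)*(c + 4/3)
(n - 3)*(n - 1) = n^2 - 4*n + 3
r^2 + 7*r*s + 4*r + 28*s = (r + 4)*(r + 7*s)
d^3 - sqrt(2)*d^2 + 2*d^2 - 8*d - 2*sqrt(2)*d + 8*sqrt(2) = (d - 2)*(d + 4)*(d - sqrt(2))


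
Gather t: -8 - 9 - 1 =-18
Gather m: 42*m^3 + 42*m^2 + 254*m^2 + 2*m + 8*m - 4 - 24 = 42*m^3 + 296*m^2 + 10*m - 28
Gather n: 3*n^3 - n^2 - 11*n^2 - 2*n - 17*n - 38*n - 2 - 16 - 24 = 3*n^3 - 12*n^2 - 57*n - 42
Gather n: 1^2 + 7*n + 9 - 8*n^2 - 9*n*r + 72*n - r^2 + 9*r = -8*n^2 + n*(79 - 9*r) - r^2 + 9*r + 10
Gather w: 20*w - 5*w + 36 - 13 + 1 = 15*w + 24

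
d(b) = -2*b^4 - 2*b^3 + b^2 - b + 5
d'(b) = -8*b^3 - 6*b^2 + 2*b - 1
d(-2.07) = -7.63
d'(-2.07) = 40.11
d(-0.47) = 5.80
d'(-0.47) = -2.43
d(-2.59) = -40.95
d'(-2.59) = 92.56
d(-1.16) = 7.01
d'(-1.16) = 1.09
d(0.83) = 2.77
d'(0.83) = -8.05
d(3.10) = -232.78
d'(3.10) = -290.79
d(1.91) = -33.81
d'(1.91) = -74.81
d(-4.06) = -384.03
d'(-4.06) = 427.37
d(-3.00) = -91.00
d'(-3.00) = 155.00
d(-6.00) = -2113.00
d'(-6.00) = 1499.00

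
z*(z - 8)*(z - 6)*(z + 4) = z^4 - 10*z^3 - 8*z^2 + 192*z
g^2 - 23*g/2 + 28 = (g - 8)*(g - 7/2)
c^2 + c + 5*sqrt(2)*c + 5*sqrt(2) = (c + 1)*(c + 5*sqrt(2))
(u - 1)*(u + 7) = u^2 + 6*u - 7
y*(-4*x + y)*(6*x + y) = -24*x^2*y + 2*x*y^2 + y^3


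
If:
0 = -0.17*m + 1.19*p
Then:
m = 7.0*p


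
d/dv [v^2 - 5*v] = 2*v - 5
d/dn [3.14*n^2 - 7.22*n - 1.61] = 6.28*n - 7.22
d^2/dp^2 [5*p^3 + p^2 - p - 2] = 30*p + 2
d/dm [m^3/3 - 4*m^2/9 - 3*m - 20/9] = m^2 - 8*m/9 - 3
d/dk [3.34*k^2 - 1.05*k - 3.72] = 6.68*k - 1.05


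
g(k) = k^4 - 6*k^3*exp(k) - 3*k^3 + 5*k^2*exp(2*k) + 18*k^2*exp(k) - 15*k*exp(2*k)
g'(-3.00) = -185.98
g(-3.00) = 178.35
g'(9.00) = 40348065716.55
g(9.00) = 17704567448.35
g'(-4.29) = -477.03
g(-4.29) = 586.63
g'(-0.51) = -14.21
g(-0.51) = 6.98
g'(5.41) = 8307393.96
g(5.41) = 3165984.74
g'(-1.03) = -22.75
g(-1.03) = 16.21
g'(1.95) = -613.05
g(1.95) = -345.17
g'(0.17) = -18.47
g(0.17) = -2.81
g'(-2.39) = -105.64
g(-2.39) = 91.05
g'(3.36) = 22421.48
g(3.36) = 4324.30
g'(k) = -6*k^3*exp(k) + 4*k^3 + 10*k^2*exp(2*k) - 9*k^2 - 20*k*exp(2*k) + 36*k*exp(k) - 15*exp(2*k)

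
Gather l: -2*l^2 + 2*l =-2*l^2 + 2*l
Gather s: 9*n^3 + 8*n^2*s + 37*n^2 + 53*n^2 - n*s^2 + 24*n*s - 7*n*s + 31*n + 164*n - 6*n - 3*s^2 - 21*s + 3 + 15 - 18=9*n^3 + 90*n^2 + 189*n + s^2*(-n - 3) + s*(8*n^2 + 17*n - 21)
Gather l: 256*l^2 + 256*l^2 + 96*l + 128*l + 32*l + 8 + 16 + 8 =512*l^2 + 256*l + 32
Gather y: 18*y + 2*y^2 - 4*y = 2*y^2 + 14*y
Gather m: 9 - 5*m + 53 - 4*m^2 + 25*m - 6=-4*m^2 + 20*m + 56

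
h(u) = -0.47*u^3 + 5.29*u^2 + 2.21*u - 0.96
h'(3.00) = 21.26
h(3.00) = 40.59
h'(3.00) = 21.26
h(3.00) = 40.59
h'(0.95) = 10.99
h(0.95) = 5.51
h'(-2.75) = -37.55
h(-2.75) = 42.74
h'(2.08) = 18.12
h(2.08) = 22.29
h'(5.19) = 19.14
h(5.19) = 87.30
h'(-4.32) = -69.81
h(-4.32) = 126.11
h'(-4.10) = -64.87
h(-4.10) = 111.30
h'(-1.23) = -12.94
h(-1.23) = 5.20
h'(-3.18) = -45.69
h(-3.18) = 60.62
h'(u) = -1.41*u^2 + 10.58*u + 2.21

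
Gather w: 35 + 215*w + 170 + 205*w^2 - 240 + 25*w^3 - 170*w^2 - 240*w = 25*w^3 + 35*w^2 - 25*w - 35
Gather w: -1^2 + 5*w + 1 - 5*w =0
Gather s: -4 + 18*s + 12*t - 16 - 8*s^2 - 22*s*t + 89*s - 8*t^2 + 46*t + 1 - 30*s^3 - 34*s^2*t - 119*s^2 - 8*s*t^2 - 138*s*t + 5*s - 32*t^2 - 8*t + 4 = -30*s^3 + s^2*(-34*t - 127) + s*(-8*t^2 - 160*t + 112) - 40*t^2 + 50*t - 15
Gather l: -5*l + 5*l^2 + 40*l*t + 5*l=5*l^2 + 40*l*t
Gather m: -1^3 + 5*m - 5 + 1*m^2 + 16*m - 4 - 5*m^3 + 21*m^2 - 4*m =-5*m^3 + 22*m^2 + 17*m - 10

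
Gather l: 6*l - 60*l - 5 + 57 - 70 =-54*l - 18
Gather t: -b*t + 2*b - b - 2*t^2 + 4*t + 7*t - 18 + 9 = b - 2*t^2 + t*(11 - b) - 9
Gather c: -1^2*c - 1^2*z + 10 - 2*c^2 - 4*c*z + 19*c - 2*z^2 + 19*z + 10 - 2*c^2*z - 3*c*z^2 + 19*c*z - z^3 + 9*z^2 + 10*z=c^2*(-2*z - 2) + c*(-3*z^2 + 15*z + 18) - z^3 + 7*z^2 + 28*z + 20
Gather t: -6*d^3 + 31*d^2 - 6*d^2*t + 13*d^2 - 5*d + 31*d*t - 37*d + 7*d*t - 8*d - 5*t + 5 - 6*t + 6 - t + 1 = -6*d^3 + 44*d^2 - 50*d + t*(-6*d^2 + 38*d - 12) + 12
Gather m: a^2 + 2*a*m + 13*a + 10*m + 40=a^2 + 13*a + m*(2*a + 10) + 40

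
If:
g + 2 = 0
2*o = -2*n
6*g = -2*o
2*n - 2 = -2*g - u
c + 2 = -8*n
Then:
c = 46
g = -2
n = -6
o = 6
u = 18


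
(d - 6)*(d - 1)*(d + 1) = d^3 - 6*d^2 - d + 6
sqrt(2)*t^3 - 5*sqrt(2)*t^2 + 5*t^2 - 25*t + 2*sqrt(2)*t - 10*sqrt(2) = (t - 5)*(t + 2*sqrt(2))*(sqrt(2)*t + 1)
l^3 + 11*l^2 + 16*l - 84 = (l - 2)*(l + 6)*(l + 7)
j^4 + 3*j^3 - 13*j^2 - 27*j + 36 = (j - 3)*(j - 1)*(j + 3)*(j + 4)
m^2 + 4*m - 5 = (m - 1)*(m + 5)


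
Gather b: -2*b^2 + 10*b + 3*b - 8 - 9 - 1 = -2*b^2 + 13*b - 18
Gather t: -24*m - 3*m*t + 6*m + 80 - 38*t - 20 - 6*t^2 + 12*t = -18*m - 6*t^2 + t*(-3*m - 26) + 60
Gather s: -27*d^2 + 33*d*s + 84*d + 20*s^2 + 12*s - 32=-27*d^2 + 84*d + 20*s^2 + s*(33*d + 12) - 32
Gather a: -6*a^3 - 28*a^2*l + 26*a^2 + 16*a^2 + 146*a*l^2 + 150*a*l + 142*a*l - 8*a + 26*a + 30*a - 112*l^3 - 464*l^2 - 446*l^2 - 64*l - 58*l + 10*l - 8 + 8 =-6*a^3 + a^2*(42 - 28*l) + a*(146*l^2 + 292*l + 48) - 112*l^3 - 910*l^2 - 112*l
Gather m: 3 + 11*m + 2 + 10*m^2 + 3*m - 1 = 10*m^2 + 14*m + 4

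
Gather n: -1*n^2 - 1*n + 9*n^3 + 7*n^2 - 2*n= 9*n^3 + 6*n^2 - 3*n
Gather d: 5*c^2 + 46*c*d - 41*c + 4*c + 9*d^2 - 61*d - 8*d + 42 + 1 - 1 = 5*c^2 - 37*c + 9*d^2 + d*(46*c - 69) + 42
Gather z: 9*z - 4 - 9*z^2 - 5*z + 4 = -9*z^2 + 4*z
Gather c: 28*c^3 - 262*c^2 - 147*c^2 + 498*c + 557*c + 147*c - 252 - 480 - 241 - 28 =28*c^3 - 409*c^2 + 1202*c - 1001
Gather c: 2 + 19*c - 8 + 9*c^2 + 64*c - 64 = 9*c^2 + 83*c - 70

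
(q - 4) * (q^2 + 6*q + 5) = q^3 + 2*q^2 - 19*q - 20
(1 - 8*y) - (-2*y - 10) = 11 - 6*y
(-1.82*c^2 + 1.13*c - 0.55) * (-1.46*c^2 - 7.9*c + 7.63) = 2.6572*c^4 + 12.7282*c^3 - 22.0106*c^2 + 12.9669*c - 4.1965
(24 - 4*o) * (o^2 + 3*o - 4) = -4*o^3 + 12*o^2 + 88*o - 96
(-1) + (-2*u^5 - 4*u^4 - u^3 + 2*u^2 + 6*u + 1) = -2*u^5 - 4*u^4 - u^3 + 2*u^2 + 6*u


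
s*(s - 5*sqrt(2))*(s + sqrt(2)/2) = s^3 - 9*sqrt(2)*s^2/2 - 5*s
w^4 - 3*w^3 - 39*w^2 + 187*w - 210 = (w - 5)*(w - 3)*(w - 2)*(w + 7)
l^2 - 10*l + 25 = (l - 5)^2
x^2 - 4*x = x*(x - 4)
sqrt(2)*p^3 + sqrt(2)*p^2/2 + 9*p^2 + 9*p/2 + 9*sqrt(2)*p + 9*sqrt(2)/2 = (p + 3*sqrt(2)/2)*(p + 3*sqrt(2))*(sqrt(2)*p + sqrt(2)/2)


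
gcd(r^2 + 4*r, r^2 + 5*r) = r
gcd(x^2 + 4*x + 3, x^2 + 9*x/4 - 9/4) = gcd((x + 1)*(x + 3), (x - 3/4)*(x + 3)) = x + 3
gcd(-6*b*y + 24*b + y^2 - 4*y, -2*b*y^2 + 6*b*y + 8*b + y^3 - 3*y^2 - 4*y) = y - 4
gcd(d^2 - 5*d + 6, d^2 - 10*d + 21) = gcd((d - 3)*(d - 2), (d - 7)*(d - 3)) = d - 3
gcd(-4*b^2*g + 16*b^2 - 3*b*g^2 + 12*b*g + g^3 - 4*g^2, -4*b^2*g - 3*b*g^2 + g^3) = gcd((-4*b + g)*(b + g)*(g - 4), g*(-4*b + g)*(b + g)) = 4*b^2 + 3*b*g - g^2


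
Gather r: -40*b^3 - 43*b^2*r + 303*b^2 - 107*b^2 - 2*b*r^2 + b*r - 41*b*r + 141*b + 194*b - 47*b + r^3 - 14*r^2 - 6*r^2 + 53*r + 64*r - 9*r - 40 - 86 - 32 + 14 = -40*b^3 + 196*b^2 + 288*b + r^3 + r^2*(-2*b - 20) + r*(-43*b^2 - 40*b + 108) - 144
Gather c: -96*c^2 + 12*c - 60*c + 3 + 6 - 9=-96*c^2 - 48*c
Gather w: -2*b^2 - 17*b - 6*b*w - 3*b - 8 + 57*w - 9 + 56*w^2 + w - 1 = -2*b^2 - 20*b + 56*w^2 + w*(58 - 6*b) - 18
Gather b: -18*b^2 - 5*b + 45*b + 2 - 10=-18*b^2 + 40*b - 8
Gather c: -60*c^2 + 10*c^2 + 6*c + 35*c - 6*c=-50*c^2 + 35*c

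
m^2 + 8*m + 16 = (m + 4)^2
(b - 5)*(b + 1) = b^2 - 4*b - 5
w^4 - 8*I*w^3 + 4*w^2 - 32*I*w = w*(w - 8*I)*(w - 2*I)*(w + 2*I)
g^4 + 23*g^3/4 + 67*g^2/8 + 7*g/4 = g*(g + 1/4)*(g + 2)*(g + 7/2)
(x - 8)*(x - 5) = x^2 - 13*x + 40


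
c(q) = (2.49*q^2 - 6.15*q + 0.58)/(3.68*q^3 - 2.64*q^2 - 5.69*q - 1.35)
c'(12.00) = -0.00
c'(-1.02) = -16.75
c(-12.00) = -0.06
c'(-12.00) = -0.01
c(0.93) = 0.50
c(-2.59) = -0.49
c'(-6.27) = -0.03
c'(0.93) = 0.17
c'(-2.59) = -0.31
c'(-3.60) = -0.12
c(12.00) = 0.05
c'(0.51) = 0.28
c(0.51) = 0.43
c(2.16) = -0.10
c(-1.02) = -4.30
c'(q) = (4.98*q - 6.15)/(3.68*q^3 - 2.64*q^2 - 5.69*q - 1.35) + (-11.04*q^2 + 5.28*q + 5.69)*(2.49*q^2 - 6.15*q + 0.58)/(3.68*q^3 - 2.64*q^2 - 5.69*q - 1.35)^2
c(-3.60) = -0.29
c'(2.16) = 0.72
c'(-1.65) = -1.44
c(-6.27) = -0.14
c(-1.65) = -1.12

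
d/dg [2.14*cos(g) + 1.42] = -2.14*sin(g)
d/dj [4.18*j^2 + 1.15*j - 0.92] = 8.36*j + 1.15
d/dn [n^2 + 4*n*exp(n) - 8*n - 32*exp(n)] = 4*n*exp(n) + 2*n - 28*exp(n) - 8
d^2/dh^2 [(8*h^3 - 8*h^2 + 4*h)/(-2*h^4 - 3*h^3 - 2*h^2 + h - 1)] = 8*(-8*h^9 + 24*h^8 + 36*h^7 - 54*h^6 + 15*h^5 - 18*h^4 - 23*h^3 + 12*h^2 + 1)/(8*h^12 + 36*h^11 + 78*h^10 + 87*h^9 + 54*h^8 + 21*h^7 + 29*h^6 + 21*h^5 + 6*h^4 - 4*h^3 + 9*h^2 - 3*h + 1)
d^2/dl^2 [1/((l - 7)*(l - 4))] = 2*((l - 7)^2 + (l - 7)*(l - 4) + (l - 4)^2)/((l - 7)^3*(l - 4)^3)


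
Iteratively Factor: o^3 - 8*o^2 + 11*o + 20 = (o - 4)*(o^2 - 4*o - 5) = (o - 5)*(o - 4)*(o + 1)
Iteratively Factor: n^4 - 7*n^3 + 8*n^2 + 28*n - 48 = (n + 2)*(n^3 - 9*n^2 + 26*n - 24) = (n - 4)*(n + 2)*(n^2 - 5*n + 6) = (n - 4)*(n - 3)*(n + 2)*(n - 2)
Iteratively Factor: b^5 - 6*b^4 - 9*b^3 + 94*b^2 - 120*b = (b - 3)*(b^4 - 3*b^3 - 18*b^2 + 40*b) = (b - 3)*(b + 4)*(b^3 - 7*b^2 + 10*b) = (b - 3)*(b - 2)*(b + 4)*(b^2 - 5*b) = (b - 5)*(b - 3)*(b - 2)*(b + 4)*(b)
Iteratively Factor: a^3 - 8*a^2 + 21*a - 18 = (a - 3)*(a^2 - 5*a + 6) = (a - 3)*(a - 2)*(a - 3)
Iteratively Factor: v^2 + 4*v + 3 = (v + 3)*(v + 1)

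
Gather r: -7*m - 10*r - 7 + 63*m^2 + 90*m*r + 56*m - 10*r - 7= 63*m^2 + 49*m + r*(90*m - 20) - 14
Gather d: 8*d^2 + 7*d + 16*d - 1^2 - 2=8*d^2 + 23*d - 3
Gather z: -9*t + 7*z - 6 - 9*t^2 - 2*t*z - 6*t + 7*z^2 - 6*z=-9*t^2 - 15*t + 7*z^2 + z*(1 - 2*t) - 6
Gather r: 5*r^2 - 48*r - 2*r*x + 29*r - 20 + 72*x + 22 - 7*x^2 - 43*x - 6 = 5*r^2 + r*(-2*x - 19) - 7*x^2 + 29*x - 4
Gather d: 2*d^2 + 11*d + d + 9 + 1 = 2*d^2 + 12*d + 10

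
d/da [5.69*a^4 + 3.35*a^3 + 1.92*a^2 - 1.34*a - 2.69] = 22.76*a^3 + 10.05*a^2 + 3.84*a - 1.34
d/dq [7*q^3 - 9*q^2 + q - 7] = 21*q^2 - 18*q + 1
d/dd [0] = 0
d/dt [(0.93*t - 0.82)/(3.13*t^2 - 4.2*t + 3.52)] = (-2.9109*t^2 + 5.1332*t - 0.1704)/(9.7969*t^4 - 26.292*t^3 + 39.6752*t^2 - 29.568*t + 12.3904)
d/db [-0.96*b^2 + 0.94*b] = 0.94 - 1.92*b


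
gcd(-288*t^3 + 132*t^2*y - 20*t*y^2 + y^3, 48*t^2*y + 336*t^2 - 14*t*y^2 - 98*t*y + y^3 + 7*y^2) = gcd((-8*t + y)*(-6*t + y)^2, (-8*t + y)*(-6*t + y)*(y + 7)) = 48*t^2 - 14*t*y + y^2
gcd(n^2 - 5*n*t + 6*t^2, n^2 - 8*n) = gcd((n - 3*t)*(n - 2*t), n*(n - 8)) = 1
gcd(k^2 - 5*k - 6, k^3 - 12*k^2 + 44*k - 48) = k - 6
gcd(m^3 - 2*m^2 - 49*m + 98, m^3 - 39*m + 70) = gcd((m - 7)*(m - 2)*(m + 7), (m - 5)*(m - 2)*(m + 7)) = m^2 + 5*m - 14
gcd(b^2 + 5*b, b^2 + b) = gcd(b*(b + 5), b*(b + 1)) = b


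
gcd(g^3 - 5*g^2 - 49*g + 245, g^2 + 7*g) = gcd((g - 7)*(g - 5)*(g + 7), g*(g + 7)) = g + 7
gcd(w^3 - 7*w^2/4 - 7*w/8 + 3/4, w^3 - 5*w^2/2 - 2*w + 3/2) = w - 1/2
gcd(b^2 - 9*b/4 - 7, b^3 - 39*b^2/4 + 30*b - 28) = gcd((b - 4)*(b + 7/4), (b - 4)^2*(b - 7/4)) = b - 4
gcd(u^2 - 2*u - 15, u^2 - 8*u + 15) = u - 5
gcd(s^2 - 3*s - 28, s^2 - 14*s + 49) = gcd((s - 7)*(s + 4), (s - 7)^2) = s - 7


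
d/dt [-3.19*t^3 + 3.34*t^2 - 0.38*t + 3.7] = -9.57*t^2 + 6.68*t - 0.38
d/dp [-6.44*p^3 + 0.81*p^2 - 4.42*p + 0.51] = -19.32*p^2 + 1.62*p - 4.42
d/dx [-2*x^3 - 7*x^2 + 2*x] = -6*x^2 - 14*x + 2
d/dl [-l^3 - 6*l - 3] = -3*l^2 - 6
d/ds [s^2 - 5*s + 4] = 2*s - 5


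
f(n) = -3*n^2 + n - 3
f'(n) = 1 - 6*n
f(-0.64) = -4.87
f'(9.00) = -53.00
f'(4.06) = -23.36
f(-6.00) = -117.00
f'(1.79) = -9.74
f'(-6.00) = 37.00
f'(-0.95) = 6.70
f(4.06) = -48.39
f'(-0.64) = 4.84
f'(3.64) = -20.84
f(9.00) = -237.00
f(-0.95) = -6.66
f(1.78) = -10.73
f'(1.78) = -9.68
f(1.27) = -6.57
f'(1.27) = -6.62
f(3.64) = -39.11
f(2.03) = -13.33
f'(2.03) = -11.18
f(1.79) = -10.82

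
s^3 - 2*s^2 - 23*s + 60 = (s - 4)*(s - 3)*(s + 5)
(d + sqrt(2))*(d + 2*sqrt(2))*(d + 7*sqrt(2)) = d^3 + 10*sqrt(2)*d^2 + 46*d + 28*sqrt(2)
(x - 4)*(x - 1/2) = x^2 - 9*x/2 + 2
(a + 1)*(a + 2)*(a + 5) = a^3 + 8*a^2 + 17*a + 10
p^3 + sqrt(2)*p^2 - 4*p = p*(p - sqrt(2))*(p + 2*sqrt(2))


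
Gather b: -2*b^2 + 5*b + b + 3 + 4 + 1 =-2*b^2 + 6*b + 8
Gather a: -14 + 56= 42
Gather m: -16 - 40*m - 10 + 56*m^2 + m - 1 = 56*m^2 - 39*m - 27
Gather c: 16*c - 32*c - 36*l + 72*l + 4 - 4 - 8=-16*c + 36*l - 8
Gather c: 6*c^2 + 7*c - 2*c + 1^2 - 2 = 6*c^2 + 5*c - 1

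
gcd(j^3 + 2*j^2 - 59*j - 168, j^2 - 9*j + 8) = j - 8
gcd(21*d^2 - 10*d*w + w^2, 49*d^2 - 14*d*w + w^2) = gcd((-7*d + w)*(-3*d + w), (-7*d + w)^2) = -7*d + w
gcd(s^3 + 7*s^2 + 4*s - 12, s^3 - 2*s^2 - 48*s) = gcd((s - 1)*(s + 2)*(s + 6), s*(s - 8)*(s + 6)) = s + 6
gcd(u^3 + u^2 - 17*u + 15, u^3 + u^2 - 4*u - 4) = 1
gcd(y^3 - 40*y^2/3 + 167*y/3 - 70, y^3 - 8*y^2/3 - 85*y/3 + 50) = y - 6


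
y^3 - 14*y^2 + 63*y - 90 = (y - 6)*(y - 5)*(y - 3)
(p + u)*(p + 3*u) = p^2 + 4*p*u + 3*u^2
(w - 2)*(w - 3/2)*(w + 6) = w^3 + 5*w^2/2 - 18*w + 18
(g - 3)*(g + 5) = g^2 + 2*g - 15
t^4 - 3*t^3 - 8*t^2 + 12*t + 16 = (t - 4)*(t - 2)*(t + 1)*(t + 2)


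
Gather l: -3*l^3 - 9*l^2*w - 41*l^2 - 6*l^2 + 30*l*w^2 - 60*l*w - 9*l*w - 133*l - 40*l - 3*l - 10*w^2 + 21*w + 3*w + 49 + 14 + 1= -3*l^3 + l^2*(-9*w - 47) + l*(30*w^2 - 69*w - 176) - 10*w^2 + 24*w + 64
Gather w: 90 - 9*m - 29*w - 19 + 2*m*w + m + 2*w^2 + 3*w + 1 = -8*m + 2*w^2 + w*(2*m - 26) + 72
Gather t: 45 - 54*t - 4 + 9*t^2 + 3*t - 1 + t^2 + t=10*t^2 - 50*t + 40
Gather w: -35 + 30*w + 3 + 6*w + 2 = 36*w - 30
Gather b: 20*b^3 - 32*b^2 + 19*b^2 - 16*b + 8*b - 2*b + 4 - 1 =20*b^3 - 13*b^2 - 10*b + 3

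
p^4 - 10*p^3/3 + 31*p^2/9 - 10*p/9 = p*(p - 5/3)*(p - 1)*(p - 2/3)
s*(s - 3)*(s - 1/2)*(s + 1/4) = s^4 - 13*s^3/4 + 5*s^2/8 + 3*s/8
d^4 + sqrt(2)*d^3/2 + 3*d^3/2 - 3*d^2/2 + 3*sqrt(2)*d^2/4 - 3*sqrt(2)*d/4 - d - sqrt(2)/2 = (d - 1)*(d + 1/2)*(d + 2)*(d + sqrt(2)/2)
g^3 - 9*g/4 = g*(g - 3/2)*(g + 3/2)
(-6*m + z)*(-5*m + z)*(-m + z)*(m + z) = -30*m^4 + 11*m^3*z + 29*m^2*z^2 - 11*m*z^3 + z^4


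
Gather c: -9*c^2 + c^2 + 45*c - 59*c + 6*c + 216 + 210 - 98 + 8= -8*c^2 - 8*c + 336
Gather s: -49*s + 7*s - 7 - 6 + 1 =-42*s - 12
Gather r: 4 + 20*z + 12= 20*z + 16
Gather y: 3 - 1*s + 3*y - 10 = -s + 3*y - 7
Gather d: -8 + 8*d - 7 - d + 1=7*d - 14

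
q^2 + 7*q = q*(q + 7)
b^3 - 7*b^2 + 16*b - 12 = (b - 3)*(b - 2)^2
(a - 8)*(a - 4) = a^2 - 12*a + 32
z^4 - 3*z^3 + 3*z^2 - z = z*(z - 1)^3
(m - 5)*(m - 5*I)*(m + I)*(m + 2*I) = m^4 - 5*m^3 - 2*I*m^3 + 13*m^2 + 10*I*m^2 - 65*m + 10*I*m - 50*I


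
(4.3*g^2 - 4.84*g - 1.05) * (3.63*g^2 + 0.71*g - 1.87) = 15.609*g^4 - 14.5162*g^3 - 15.2889*g^2 + 8.3053*g + 1.9635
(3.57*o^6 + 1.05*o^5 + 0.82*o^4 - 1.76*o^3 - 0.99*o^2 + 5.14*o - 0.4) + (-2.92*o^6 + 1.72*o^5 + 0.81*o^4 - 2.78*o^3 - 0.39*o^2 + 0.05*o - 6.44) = 0.65*o^6 + 2.77*o^5 + 1.63*o^4 - 4.54*o^3 - 1.38*o^2 + 5.19*o - 6.84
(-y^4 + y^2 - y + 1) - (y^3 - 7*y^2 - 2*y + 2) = -y^4 - y^3 + 8*y^2 + y - 1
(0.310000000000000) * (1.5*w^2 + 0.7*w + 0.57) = 0.465*w^2 + 0.217*w + 0.1767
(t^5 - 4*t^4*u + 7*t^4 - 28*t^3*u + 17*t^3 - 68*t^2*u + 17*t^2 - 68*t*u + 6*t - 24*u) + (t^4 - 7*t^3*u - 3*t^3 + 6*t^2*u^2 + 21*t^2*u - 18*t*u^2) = t^5 - 4*t^4*u + 8*t^4 - 35*t^3*u + 14*t^3 + 6*t^2*u^2 - 47*t^2*u + 17*t^2 - 18*t*u^2 - 68*t*u + 6*t - 24*u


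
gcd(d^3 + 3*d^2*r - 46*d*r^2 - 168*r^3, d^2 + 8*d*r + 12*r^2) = d + 6*r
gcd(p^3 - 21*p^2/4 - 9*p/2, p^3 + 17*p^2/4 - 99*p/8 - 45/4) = p + 3/4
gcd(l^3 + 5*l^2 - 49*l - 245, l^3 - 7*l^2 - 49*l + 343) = l^2 - 49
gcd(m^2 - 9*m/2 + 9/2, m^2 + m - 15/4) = m - 3/2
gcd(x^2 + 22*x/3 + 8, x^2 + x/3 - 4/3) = x + 4/3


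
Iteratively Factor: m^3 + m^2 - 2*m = (m - 1)*(m^2 + 2*m) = (m - 1)*(m + 2)*(m)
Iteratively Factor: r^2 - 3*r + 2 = (r - 1)*(r - 2)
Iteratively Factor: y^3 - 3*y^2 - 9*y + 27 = (y - 3)*(y^2 - 9) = (y - 3)^2*(y + 3)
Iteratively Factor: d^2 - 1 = (d + 1)*(d - 1)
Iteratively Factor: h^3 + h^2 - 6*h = (h + 3)*(h^2 - 2*h) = h*(h + 3)*(h - 2)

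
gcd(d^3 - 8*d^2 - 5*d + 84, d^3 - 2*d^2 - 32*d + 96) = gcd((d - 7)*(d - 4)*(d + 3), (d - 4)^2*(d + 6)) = d - 4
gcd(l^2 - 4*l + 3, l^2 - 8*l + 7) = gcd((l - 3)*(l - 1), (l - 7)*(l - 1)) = l - 1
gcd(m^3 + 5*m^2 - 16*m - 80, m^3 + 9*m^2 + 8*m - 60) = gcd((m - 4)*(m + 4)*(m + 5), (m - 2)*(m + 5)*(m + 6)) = m + 5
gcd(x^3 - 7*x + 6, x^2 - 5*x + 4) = x - 1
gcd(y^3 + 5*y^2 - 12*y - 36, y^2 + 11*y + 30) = y + 6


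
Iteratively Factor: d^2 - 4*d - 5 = (d + 1)*(d - 5)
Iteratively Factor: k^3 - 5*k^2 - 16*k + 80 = (k - 4)*(k^2 - k - 20) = (k - 4)*(k + 4)*(k - 5)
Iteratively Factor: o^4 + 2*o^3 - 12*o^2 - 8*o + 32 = (o - 2)*(o^3 + 4*o^2 - 4*o - 16) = (o - 2)*(o + 4)*(o^2 - 4) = (o - 2)^2*(o + 4)*(o + 2)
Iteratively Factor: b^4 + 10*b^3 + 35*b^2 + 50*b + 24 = (b + 1)*(b^3 + 9*b^2 + 26*b + 24) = (b + 1)*(b + 4)*(b^2 + 5*b + 6) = (b + 1)*(b + 2)*(b + 4)*(b + 3)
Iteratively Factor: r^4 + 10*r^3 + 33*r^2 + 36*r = (r + 3)*(r^3 + 7*r^2 + 12*r) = r*(r + 3)*(r^2 + 7*r + 12) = r*(r + 3)*(r + 4)*(r + 3)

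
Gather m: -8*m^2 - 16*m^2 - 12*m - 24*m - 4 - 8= -24*m^2 - 36*m - 12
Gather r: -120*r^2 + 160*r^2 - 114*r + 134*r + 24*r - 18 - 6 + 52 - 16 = 40*r^2 + 44*r + 12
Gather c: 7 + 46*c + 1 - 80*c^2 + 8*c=-80*c^2 + 54*c + 8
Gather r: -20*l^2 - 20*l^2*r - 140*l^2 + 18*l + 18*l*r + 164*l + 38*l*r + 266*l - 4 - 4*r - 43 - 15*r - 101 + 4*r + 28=-160*l^2 + 448*l + r*(-20*l^2 + 56*l - 15) - 120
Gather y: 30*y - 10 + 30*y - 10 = 60*y - 20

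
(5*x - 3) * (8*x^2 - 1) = 40*x^3 - 24*x^2 - 5*x + 3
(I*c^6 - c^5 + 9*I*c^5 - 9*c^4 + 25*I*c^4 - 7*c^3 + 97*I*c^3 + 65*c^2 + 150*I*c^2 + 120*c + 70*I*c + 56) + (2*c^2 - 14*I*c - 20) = I*c^6 - c^5 + 9*I*c^5 - 9*c^4 + 25*I*c^4 - 7*c^3 + 97*I*c^3 + 67*c^2 + 150*I*c^2 + 120*c + 56*I*c + 36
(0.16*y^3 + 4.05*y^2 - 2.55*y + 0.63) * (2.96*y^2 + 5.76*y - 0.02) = 0.4736*y^5 + 12.9096*y^4 + 15.7768*y^3 - 12.9042*y^2 + 3.6798*y - 0.0126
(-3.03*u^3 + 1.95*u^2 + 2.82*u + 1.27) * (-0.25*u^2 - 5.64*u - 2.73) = 0.7575*u^5 + 16.6017*u^4 - 3.4311*u^3 - 21.5458*u^2 - 14.8614*u - 3.4671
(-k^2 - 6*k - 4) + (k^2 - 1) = -6*k - 5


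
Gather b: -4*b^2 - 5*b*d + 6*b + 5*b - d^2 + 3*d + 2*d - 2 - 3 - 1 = -4*b^2 + b*(11 - 5*d) - d^2 + 5*d - 6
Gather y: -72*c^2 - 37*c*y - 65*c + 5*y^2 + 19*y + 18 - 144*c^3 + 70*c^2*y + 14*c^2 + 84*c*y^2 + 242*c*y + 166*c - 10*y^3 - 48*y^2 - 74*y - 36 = -144*c^3 - 58*c^2 + 101*c - 10*y^3 + y^2*(84*c - 43) + y*(70*c^2 + 205*c - 55) - 18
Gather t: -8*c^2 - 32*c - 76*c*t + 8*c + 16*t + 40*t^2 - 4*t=-8*c^2 - 24*c + 40*t^2 + t*(12 - 76*c)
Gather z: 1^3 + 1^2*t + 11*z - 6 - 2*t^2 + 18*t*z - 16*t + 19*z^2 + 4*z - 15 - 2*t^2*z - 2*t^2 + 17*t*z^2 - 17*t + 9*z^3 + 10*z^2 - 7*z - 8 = -4*t^2 - 32*t + 9*z^3 + z^2*(17*t + 29) + z*(-2*t^2 + 18*t + 8) - 28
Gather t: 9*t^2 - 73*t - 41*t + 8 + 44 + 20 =9*t^2 - 114*t + 72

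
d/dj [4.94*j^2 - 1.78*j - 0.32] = 9.88*j - 1.78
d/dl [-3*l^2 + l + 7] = 1 - 6*l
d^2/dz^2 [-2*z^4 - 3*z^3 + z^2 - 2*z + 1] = -24*z^2 - 18*z + 2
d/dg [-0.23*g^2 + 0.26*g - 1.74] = 0.26 - 0.46*g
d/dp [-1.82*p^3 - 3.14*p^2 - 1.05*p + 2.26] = -5.46*p^2 - 6.28*p - 1.05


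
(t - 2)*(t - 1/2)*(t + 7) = t^3 + 9*t^2/2 - 33*t/2 + 7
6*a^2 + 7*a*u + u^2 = (a + u)*(6*a + u)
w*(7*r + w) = 7*r*w + w^2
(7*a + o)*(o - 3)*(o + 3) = 7*a*o^2 - 63*a + o^3 - 9*o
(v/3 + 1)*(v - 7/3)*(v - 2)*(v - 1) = v^4/3 - 7*v^3/9 - 7*v^2/3 + 67*v/9 - 14/3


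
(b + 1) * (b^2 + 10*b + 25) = b^3 + 11*b^2 + 35*b + 25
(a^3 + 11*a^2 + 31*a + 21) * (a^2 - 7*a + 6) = a^5 + 4*a^4 - 40*a^3 - 130*a^2 + 39*a + 126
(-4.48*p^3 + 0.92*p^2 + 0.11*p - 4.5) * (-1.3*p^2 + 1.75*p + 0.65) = 5.824*p^5 - 9.036*p^4 - 1.445*p^3 + 6.6405*p^2 - 7.8035*p - 2.925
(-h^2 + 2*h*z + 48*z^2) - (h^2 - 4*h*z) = -2*h^2 + 6*h*z + 48*z^2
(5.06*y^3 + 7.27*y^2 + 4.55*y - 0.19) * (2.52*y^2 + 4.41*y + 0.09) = 12.7512*y^5 + 40.635*y^4 + 43.9821*y^3 + 20.241*y^2 - 0.4284*y - 0.0171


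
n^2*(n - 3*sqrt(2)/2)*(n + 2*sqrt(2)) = n^4 + sqrt(2)*n^3/2 - 6*n^2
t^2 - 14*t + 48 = (t - 8)*(t - 6)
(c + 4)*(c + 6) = c^2 + 10*c + 24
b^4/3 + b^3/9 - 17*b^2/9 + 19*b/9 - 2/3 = (b/3 + 1)*(b - 1)^2*(b - 2/3)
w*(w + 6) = w^2 + 6*w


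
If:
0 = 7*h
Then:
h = 0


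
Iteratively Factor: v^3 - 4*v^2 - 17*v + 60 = (v + 4)*(v^2 - 8*v + 15) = (v - 3)*(v + 4)*(v - 5)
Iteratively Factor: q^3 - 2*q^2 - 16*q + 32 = (q - 2)*(q^2 - 16) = (q - 4)*(q - 2)*(q + 4)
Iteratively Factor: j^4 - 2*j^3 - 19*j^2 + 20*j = (j + 4)*(j^3 - 6*j^2 + 5*j) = (j - 1)*(j + 4)*(j^2 - 5*j) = (j - 5)*(j - 1)*(j + 4)*(j)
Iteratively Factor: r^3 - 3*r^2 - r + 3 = (r - 3)*(r^2 - 1) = (r - 3)*(r - 1)*(r + 1)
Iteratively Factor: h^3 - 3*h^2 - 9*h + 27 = (h - 3)*(h^2 - 9) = (h - 3)^2*(h + 3)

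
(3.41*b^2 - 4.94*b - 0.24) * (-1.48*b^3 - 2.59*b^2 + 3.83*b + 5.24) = -5.0468*b^5 - 1.5207*b^4 + 26.2101*b^3 - 0.430199999999999*b^2 - 26.8048*b - 1.2576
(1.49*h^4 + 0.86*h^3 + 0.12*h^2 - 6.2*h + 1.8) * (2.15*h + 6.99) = 3.2035*h^5 + 12.2641*h^4 + 6.2694*h^3 - 12.4912*h^2 - 39.468*h + 12.582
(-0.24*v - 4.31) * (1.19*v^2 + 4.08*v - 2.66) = -0.2856*v^3 - 6.1081*v^2 - 16.9464*v + 11.4646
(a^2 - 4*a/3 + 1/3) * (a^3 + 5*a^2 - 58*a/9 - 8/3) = a^5 + 11*a^4/3 - 115*a^3/9 + 205*a^2/27 + 38*a/27 - 8/9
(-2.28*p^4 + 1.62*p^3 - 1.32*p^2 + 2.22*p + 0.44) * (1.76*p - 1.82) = -4.0128*p^5 + 7.0008*p^4 - 5.2716*p^3 + 6.3096*p^2 - 3.266*p - 0.8008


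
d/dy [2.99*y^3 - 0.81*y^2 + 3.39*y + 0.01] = 8.97*y^2 - 1.62*y + 3.39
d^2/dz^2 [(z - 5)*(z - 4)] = 2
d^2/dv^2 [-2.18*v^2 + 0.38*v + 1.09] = -4.36000000000000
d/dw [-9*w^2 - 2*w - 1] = -18*w - 2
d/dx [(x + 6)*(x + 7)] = 2*x + 13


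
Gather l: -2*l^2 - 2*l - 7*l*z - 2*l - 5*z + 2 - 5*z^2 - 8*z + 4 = -2*l^2 + l*(-7*z - 4) - 5*z^2 - 13*z + 6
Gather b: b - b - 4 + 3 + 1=0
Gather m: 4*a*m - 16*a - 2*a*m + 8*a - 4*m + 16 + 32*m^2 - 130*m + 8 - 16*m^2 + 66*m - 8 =-8*a + 16*m^2 + m*(2*a - 68) + 16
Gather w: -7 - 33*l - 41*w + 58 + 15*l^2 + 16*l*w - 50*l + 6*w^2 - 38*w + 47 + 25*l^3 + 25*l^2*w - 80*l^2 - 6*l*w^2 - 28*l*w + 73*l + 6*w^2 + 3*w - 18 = 25*l^3 - 65*l^2 - 10*l + w^2*(12 - 6*l) + w*(25*l^2 - 12*l - 76) + 80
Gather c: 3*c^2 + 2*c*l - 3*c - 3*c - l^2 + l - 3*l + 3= 3*c^2 + c*(2*l - 6) - l^2 - 2*l + 3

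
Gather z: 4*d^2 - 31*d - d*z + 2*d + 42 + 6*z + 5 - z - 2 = 4*d^2 - 29*d + z*(5 - d) + 45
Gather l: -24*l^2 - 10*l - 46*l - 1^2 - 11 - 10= -24*l^2 - 56*l - 22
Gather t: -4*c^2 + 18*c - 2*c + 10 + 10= -4*c^2 + 16*c + 20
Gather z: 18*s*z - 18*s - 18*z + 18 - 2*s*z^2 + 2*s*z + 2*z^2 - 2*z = -18*s + z^2*(2 - 2*s) + z*(20*s - 20) + 18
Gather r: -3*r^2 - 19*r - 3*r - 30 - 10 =-3*r^2 - 22*r - 40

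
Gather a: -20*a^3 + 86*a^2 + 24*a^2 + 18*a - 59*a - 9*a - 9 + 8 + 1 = -20*a^3 + 110*a^2 - 50*a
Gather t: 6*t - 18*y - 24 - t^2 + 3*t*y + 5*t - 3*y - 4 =-t^2 + t*(3*y + 11) - 21*y - 28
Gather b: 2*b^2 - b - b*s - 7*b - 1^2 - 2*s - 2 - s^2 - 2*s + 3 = 2*b^2 + b*(-s - 8) - s^2 - 4*s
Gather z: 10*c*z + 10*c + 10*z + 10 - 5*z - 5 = 10*c + z*(10*c + 5) + 5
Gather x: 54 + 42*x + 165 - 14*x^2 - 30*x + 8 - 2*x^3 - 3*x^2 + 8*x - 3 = -2*x^3 - 17*x^2 + 20*x + 224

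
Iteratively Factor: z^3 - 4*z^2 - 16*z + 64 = (z - 4)*(z^2 - 16) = (z - 4)*(z + 4)*(z - 4)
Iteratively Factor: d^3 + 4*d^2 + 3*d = (d + 3)*(d^2 + d) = d*(d + 3)*(d + 1)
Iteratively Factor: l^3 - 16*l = (l)*(l^2 - 16) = l*(l + 4)*(l - 4)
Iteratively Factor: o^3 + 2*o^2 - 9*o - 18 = (o - 3)*(o^2 + 5*o + 6) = (o - 3)*(o + 2)*(o + 3)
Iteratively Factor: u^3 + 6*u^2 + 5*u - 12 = (u + 4)*(u^2 + 2*u - 3) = (u - 1)*(u + 4)*(u + 3)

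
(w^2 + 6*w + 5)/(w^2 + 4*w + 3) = (w + 5)/(w + 3)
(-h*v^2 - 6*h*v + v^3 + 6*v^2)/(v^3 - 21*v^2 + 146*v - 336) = v*(-h*v - 6*h + v^2 + 6*v)/(v^3 - 21*v^2 + 146*v - 336)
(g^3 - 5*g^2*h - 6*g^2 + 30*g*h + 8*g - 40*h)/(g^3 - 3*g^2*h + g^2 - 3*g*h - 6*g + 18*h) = (g^2 - 5*g*h - 4*g + 20*h)/(g^2 - 3*g*h + 3*g - 9*h)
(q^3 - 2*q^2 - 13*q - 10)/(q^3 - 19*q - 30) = (q + 1)/(q + 3)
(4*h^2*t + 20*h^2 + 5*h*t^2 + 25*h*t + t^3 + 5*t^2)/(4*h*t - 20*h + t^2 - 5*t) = (h*t + 5*h + t^2 + 5*t)/(t - 5)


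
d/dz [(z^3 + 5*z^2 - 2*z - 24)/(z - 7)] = 2*(z^3 - 8*z^2 - 35*z + 19)/(z^2 - 14*z + 49)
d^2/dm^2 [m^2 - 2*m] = 2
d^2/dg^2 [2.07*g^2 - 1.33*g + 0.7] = 4.14000000000000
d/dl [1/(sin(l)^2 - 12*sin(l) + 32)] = 2*(6 - sin(l))*cos(l)/(sin(l)^2 - 12*sin(l) + 32)^2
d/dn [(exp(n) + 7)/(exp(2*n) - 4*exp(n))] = (-exp(2*n) - 14*exp(n) + 28)*exp(-n)/(exp(2*n) - 8*exp(n) + 16)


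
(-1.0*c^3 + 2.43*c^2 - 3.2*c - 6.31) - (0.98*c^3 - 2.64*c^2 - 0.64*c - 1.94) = -1.98*c^3 + 5.07*c^2 - 2.56*c - 4.37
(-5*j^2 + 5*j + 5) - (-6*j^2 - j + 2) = j^2 + 6*j + 3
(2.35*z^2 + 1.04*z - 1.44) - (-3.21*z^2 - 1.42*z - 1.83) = 5.56*z^2 + 2.46*z + 0.39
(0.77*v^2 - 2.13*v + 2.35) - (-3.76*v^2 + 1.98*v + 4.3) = 4.53*v^2 - 4.11*v - 1.95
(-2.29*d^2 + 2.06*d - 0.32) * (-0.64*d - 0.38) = 1.4656*d^3 - 0.4482*d^2 - 0.578*d + 0.1216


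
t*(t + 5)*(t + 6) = t^3 + 11*t^2 + 30*t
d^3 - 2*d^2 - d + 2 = (d - 2)*(d - 1)*(d + 1)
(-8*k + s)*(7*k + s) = -56*k^2 - k*s + s^2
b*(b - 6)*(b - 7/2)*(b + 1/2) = b^4 - 9*b^3 + 65*b^2/4 + 21*b/2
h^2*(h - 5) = h^3 - 5*h^2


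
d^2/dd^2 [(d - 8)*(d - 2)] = 2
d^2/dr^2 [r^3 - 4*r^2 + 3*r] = 6*r - 8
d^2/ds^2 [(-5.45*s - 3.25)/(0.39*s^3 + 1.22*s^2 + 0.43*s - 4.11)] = (-4.97367*s^5 - 21.49056*s^4 - 39.13723*s^3 - 137.12361*s^2 - 205.45059*s - 53.05772)/(0.059319*s^9 + 0.556686*s^8 + 1.937637*s^7 + 1.168019*s^6 - 9.596859*s^5 - 21.81072*s^4 + 6.906628*s^3 + 59.545269*s^2 + 21.790809*s - 69.426531)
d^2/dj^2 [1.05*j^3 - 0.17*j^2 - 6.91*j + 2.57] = 6.3*j - 0.34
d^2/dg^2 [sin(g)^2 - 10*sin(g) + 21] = 10*sin(g) + 2*cos(2*g)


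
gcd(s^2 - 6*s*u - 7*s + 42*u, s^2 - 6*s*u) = s - 6*u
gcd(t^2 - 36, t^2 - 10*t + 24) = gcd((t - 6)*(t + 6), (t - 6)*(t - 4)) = t - 6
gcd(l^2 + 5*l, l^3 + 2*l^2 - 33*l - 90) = l + 5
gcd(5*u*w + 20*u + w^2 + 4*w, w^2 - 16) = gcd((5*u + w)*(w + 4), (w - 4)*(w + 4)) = w + 4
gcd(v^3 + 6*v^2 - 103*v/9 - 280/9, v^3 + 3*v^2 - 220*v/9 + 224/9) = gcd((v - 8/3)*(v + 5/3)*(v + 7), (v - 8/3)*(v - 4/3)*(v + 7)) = v^2 + 13*v/3 - 56/3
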